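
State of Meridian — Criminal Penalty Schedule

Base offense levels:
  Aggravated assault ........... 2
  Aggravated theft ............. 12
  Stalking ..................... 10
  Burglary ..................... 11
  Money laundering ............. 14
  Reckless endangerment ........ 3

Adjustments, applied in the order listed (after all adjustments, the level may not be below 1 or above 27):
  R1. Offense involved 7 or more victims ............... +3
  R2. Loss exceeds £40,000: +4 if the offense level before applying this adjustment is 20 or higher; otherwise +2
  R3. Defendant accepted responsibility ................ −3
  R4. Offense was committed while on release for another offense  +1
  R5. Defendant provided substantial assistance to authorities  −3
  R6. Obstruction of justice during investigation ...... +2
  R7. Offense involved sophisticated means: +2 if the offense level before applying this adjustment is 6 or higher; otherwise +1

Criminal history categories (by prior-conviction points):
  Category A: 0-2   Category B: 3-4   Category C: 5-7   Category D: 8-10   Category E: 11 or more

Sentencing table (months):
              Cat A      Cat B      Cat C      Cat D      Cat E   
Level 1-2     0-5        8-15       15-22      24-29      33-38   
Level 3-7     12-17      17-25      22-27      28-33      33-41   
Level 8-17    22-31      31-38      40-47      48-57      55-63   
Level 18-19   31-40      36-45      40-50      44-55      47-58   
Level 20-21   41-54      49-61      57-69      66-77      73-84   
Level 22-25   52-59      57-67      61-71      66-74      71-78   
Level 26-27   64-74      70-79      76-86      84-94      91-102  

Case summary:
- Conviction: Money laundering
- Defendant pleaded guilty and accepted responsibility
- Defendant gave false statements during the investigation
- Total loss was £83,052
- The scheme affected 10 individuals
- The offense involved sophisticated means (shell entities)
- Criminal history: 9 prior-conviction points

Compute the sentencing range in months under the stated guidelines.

Base offense level for money laundering: 14.
R1 applies: 14 + 3 = 17.
R2 applies (level before this adjustment is 17 < 20, so +2): 17 + 2 = 19.
R3 applies: 19 − 3 = 16.
R4 does not apply.
R5 does not apply.
R6 applies: 16 + 2 = 18.
R7 applies (level before this adjustment is 18 ≥ 6, so +2): 18 + 2 = 20.
Final offense level: 20.
Criminal history: 9 prior points → Category D (8-10).
Level 20 falls in the 20-21 band.
Grid: Level 20-21 × Category D = 66-77 months.

66-77 months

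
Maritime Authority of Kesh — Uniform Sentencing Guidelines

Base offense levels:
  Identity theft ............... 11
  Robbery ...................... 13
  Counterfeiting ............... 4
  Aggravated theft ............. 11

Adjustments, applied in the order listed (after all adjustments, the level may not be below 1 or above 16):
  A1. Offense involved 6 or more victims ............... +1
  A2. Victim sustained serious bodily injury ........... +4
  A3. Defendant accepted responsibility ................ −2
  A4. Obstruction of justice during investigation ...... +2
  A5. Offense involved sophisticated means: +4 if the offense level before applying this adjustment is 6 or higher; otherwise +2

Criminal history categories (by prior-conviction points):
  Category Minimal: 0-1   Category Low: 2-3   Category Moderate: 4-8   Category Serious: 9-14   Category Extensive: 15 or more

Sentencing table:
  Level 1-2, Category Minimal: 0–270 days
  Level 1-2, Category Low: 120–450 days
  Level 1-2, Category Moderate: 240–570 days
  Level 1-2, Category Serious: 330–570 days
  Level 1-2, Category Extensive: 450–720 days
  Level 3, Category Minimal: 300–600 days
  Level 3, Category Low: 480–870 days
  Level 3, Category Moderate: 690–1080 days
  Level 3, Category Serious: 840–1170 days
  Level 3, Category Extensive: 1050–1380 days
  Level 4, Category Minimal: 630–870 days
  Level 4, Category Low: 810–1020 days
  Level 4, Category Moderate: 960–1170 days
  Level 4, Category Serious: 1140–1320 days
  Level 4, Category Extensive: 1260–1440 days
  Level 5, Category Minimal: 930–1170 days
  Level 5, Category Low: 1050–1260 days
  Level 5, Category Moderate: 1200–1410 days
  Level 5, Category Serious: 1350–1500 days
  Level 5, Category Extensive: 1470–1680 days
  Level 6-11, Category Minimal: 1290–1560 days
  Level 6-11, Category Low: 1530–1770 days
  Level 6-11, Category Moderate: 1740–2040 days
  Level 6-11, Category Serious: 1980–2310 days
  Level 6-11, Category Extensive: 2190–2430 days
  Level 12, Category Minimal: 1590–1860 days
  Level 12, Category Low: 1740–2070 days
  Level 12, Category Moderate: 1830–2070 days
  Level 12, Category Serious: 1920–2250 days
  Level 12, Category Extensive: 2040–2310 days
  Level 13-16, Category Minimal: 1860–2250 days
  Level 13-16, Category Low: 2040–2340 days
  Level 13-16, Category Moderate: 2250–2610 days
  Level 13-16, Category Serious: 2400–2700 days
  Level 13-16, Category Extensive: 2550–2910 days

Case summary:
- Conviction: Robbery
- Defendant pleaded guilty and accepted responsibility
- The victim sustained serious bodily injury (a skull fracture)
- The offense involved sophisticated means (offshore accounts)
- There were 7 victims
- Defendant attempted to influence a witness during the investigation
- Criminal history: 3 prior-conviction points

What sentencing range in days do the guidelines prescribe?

Base offense level for robbery: 13.
A1 applies: 13 + 1 = 14.
A2 applies: 14 + 4 = 18.
A3 applies: 18 − 2 = 16.
A4 applies: 16 + 2 = 18.
A5 applies (level before this adjustment is 18 ≥ 6, so +4): 18 + 4 = 22.
Level 22 exceeds the maximum of 16; capped at 16.
Final offense level: 16.
Criminal history: 3 prior points → Category Low (2-3).
Level 16 falls in the 13-16 band.
Grid: Level 13-16 × Category Low = 2040-2340 days.

2040-2340 days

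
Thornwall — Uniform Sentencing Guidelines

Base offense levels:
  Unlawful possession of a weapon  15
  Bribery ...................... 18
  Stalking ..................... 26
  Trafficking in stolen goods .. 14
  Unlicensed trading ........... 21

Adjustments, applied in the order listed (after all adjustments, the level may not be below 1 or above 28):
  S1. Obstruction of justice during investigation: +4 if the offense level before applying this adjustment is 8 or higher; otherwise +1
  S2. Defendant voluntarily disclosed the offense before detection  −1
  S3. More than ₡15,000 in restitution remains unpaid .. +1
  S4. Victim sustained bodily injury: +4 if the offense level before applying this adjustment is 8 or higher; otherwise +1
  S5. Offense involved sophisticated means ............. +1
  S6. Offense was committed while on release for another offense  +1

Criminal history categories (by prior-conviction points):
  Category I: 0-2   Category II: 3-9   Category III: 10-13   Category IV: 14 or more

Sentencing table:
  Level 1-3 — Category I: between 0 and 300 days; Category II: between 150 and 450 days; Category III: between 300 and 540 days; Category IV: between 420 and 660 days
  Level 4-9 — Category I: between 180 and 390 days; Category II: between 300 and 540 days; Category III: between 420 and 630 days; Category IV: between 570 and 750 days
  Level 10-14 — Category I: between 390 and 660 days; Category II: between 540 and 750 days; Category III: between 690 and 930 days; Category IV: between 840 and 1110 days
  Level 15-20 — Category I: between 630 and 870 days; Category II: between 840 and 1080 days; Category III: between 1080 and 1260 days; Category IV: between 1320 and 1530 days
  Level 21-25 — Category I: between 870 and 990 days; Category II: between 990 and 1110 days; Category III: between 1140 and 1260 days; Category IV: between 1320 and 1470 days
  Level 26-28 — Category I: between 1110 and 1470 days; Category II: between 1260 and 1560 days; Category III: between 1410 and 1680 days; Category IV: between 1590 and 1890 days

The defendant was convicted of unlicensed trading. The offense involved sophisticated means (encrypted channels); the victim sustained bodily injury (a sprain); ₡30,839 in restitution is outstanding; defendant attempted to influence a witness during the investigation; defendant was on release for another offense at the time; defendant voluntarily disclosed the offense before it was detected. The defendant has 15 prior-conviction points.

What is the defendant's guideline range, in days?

1590-1890 days

Base offense level for unlicensed trading: 21.
S1 applies (level before this adjustment is 21 ≥ 8, so +4): 21 + 4 = 25.
S2 applies: 25 − 1 = 24.
S3 applies: 24 + 1 = 25.
S4 applies (level before this adjustment is 25 ≥ 8, so +4): 25 + 4 = 29.
S5 applies: 29 + 1 = 30.
S6 applies: 30 + 1 = 31.
Level 31 exceeds the maximum of 28; capped at 28.
Final offense level: 28.
Criminal history: 15 prior points → Category IV (14+).
Level 28 falls in the 26-28 band.
Grid: Level 26-28 × Category IV = 1590-1890 days.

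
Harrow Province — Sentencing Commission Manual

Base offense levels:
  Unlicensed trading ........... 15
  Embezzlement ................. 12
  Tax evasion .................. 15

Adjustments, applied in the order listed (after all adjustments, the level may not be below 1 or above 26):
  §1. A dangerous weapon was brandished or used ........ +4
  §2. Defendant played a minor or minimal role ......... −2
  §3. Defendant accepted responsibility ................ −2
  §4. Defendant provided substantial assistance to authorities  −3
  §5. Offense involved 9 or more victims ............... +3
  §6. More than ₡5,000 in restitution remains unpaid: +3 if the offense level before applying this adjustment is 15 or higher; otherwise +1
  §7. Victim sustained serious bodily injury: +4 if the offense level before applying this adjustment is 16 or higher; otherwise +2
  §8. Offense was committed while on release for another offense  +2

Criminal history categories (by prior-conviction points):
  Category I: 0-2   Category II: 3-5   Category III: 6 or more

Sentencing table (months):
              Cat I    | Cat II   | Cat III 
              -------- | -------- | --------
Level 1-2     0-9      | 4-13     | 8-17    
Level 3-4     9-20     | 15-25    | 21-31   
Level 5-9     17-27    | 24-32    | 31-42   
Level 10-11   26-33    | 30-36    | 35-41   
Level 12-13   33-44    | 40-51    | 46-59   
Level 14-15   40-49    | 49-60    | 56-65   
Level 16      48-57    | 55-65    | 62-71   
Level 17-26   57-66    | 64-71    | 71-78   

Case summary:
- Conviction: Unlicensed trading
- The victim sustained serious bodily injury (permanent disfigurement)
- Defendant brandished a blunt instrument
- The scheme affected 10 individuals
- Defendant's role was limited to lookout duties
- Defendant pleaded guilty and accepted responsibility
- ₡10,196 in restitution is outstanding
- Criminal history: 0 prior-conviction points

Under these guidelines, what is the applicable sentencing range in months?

Base offense level for unlicensed trading: 15.
§1 applies: 15 + 4 = 19.
§2 applies: 19 − 2 = 17.
§3 applies: 17 − 2 = 15.
§5 applies: 15 + 3 = 18.
§6 applies (level before this adjustment is 18 ≥ 15, so +3): 18 + 3 = 21.
§7 applies (level before this adjustment is 21 ≥ 16, so +4): 21 + 4 = 25.
Final offense level: 25.
Criminal history: 0 prior points → Category I (0-2).
Level 25 falls in the 17-26 band.
Grid: Level 17-26 × Category I = 57-66 months.

57-66 months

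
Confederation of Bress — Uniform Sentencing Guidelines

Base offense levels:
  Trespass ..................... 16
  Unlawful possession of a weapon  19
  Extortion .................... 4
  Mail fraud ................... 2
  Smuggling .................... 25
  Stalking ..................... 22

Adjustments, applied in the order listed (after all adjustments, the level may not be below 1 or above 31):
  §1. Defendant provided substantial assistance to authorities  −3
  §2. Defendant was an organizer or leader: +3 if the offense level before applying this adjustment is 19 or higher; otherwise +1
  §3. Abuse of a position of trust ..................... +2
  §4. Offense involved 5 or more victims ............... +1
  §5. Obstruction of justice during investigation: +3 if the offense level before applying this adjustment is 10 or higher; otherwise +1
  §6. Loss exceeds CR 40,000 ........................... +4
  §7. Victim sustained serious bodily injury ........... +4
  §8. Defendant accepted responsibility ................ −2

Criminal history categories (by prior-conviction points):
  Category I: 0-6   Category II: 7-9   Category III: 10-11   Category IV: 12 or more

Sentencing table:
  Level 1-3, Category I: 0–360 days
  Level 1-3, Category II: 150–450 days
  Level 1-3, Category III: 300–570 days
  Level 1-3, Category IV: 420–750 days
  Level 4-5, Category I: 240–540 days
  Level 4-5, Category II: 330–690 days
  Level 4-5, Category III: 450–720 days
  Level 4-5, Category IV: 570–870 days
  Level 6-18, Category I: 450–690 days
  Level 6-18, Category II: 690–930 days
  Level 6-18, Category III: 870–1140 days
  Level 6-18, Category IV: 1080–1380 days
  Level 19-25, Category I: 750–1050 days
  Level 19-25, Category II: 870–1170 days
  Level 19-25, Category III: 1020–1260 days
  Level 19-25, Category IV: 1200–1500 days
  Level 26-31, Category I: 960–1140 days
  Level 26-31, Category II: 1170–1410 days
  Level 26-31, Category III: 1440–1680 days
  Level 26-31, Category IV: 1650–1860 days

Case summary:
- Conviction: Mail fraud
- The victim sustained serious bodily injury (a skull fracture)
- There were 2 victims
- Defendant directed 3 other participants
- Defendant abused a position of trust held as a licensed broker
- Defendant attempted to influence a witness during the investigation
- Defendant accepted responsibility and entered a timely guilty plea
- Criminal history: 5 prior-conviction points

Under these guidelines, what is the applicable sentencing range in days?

Base offense level for mail fraud: 2.
§1 does not apply.
§2 applies (level before this adjustment is 2 < 19, so +1): 2 + 1 = 3.
§3 applies: 3 + 2 = 5.
§4 does not apply.
§5 applies (level before this adjustment is 5 < 10, so +1): 5 + 1 = 6.
§6 does not apply.
§7 applies: 6 + 4 = 10.
§8 applies: 10 − 2 = 8.
Final offense level: 8.
Criminal history: 5 prior points → Category I (0-6).
Level 8 falls in the 6-18 band.
Grid: Level 6-18 × Category I = 450-690 days.

450-690 days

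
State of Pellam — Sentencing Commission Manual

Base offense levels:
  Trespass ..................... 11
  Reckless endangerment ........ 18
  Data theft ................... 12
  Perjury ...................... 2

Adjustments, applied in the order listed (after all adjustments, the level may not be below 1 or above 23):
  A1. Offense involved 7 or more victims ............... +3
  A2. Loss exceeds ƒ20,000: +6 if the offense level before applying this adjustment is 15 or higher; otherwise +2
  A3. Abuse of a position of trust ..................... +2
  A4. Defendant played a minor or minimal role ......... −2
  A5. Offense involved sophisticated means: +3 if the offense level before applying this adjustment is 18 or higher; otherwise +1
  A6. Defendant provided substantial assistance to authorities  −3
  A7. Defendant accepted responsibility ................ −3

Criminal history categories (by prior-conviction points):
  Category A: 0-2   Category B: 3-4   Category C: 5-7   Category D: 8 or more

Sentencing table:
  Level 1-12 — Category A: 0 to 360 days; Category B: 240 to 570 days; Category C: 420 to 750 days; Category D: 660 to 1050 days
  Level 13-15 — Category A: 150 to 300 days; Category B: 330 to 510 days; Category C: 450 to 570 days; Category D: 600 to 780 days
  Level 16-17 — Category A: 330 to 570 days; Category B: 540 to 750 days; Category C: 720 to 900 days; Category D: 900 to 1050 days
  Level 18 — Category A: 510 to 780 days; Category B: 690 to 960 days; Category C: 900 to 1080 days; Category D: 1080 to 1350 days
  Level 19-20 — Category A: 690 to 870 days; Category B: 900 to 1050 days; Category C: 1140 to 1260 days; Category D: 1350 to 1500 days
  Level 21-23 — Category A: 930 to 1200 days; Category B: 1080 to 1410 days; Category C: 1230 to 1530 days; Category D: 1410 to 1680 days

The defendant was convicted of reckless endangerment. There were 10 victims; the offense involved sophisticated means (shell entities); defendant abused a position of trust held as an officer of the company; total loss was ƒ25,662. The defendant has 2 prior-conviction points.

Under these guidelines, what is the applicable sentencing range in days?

930-1200 days

Base offense level for reckless endangerment: 18.
A1 applies: 18 + 3 = 21.
A2 applies (level before this adjustment is 21 ≥ 15, so +6): 21 + 6 = 27.
A3 applies: 27 + 2 = 29.
A4 does not apply.
A5 applies (level before this adjustment is 29 ≥ 18, so +3): 29 + 3 = 32.
A6 does not apply.
Level 32 exceeds the maximum of 23; capped at 23.
Final offense level: 23.
Criminal history: 2 prior points → Category A (0-2).
Level 23 falls in the 21-23 band.
Grid: Level 21-23 × Category A = 930-1200 days.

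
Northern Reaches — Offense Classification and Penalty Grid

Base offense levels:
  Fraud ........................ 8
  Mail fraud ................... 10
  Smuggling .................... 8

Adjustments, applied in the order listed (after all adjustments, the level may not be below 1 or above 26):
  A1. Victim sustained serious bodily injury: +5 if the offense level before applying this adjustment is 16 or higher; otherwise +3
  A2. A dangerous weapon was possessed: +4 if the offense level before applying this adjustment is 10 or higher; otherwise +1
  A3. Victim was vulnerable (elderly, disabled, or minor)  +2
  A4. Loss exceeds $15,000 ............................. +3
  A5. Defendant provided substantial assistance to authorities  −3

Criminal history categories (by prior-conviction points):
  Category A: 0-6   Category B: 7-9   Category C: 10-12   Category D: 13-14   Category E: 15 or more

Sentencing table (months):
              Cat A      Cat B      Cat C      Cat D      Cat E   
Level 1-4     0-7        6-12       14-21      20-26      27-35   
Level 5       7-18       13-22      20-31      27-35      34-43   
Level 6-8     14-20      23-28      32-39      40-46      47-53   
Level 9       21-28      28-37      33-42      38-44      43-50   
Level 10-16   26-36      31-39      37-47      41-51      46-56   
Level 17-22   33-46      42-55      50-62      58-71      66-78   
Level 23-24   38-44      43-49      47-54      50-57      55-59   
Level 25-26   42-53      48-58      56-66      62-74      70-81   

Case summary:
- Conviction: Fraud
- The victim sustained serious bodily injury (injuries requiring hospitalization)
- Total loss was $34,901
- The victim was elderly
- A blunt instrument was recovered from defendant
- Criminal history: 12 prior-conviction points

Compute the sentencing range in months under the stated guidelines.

50-62 months

Base offense level for fraud: 8.
A1 applies (level before this adjustment is 8 < 16, so +3): 8 + 3 = 11.
A2 applies (level before this adjustment is 11 ≥ 10, so +4): 11 + 4 = 15.
A3 applies: 15 + 2 = 17.
A4 applies: 17 + 3 = 20.
Final offense level: 20.
Criminal history: 12 prior points → Category C (10-12).
Level 20 falls in the 17-22 band.
Grid: Level 17-22 × Category C = 50-62 months.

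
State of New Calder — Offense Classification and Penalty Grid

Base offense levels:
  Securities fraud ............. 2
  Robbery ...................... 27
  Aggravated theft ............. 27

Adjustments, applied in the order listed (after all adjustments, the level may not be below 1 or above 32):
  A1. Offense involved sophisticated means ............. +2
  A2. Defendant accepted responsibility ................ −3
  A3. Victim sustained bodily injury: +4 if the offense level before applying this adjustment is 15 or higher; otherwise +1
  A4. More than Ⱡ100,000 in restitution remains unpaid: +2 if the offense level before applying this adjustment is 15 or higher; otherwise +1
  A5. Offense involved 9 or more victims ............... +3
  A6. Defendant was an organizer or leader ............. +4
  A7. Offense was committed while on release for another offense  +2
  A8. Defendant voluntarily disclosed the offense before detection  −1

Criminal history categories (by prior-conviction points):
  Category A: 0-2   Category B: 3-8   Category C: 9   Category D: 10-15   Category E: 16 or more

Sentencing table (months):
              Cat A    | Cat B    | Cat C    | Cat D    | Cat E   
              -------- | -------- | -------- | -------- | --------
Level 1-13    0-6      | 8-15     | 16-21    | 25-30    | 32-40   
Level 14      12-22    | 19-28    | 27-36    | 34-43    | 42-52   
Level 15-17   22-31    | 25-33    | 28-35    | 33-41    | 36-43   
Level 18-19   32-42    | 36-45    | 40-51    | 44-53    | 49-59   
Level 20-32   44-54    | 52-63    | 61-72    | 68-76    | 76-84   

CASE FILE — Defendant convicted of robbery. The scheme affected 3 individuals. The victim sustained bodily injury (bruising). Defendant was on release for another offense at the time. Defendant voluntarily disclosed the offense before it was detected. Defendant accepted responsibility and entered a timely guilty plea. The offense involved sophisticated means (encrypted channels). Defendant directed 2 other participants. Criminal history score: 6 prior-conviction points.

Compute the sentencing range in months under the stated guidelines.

Base offense level for robbery: 27.
A1 applies: 27 + 2 = 29.
A2 applies: 29 − 3 = 26.
A3 applies (level before this adjustment is 26 ≥ 15, so +4): 26 + 4 = 30.
A5 does not apply.
A6 applies: 30 + 4 = 34.
A7 applies: 34 + 2 = 36.
A8 applies: 36 − 1 = 35.
Level 35 exceeds the maximum of 32; capped at 32.
Final offense level: 32.
Criminal history: 6 prior points → Category B (3-8).
Level 32 falls in the 20-32 band.
Grid: Level 20-32 × Category B = 52-63 months.

52-63 months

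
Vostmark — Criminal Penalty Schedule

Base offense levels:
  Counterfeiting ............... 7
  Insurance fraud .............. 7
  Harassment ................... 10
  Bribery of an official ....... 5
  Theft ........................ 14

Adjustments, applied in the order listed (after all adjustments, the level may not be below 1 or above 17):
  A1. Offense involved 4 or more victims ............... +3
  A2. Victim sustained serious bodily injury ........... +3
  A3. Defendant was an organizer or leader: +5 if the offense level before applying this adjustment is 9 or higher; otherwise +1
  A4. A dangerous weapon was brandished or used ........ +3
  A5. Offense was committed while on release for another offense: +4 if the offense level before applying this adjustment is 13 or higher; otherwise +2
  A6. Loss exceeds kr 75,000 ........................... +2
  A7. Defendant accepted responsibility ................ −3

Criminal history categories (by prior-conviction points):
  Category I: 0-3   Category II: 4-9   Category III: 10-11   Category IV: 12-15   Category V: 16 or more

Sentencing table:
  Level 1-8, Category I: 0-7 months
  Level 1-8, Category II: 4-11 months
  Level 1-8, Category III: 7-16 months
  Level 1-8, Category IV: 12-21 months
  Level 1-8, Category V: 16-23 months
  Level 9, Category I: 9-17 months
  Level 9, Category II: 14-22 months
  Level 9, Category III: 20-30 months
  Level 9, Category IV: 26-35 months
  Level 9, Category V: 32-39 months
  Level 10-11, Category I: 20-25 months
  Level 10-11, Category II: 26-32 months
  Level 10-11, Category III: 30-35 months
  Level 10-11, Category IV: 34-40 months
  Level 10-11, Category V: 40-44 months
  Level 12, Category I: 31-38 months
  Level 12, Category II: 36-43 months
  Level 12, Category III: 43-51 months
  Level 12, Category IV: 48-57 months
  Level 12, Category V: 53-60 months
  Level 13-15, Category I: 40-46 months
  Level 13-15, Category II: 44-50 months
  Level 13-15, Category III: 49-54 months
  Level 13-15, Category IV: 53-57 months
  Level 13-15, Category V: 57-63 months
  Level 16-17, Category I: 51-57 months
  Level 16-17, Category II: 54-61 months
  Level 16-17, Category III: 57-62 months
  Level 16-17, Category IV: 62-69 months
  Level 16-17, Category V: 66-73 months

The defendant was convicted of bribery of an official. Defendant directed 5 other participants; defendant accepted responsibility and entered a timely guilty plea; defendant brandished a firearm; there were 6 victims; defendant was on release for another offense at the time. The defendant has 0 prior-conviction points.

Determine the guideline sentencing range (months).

Base offense level for bribery of an official: 5.
A1 applies: 5 + 3 = 8.
A2 does not apply.
A3 applies (level before this adjustment is 8 < 9, so +1): 8 + 1 = 9.
A4 applies: 9 + 3 = 12.
A5 applies (level before this adjustment is 12 < 13, so +2): 12 + 2 = 14.
A7 applies: 14 − 3 = 11.
Final offense level: 11.
Criminal history: 0 prior points → Category I (0-3).
Level 11 falls in the 10-11 band.
Grid: Level 10-11 × Category I = 20-25 months.

20-25 months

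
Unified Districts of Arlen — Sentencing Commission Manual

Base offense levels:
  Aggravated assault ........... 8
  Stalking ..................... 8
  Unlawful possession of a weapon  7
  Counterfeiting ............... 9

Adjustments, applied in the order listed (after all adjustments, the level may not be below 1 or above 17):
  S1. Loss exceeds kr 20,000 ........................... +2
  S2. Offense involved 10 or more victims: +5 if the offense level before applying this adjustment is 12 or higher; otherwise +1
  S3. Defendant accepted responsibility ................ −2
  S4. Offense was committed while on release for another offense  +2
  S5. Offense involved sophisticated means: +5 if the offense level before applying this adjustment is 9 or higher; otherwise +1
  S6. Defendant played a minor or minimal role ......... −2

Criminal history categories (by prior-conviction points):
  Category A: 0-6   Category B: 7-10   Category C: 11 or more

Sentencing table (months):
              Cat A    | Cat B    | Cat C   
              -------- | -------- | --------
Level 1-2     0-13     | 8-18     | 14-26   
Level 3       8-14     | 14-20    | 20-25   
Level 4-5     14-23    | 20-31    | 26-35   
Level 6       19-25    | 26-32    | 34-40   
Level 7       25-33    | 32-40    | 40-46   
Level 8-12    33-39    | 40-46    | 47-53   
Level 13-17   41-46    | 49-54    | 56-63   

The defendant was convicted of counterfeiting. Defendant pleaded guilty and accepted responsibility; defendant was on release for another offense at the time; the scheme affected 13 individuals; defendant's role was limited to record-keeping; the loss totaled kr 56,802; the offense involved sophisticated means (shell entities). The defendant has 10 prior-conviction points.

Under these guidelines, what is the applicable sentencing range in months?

Base offense level for counterfeiting: 9.
S1 applies: 9 + 2 = 11.
S2 applies (level before this adjustment is 11 < 12, so +1): 11 + 1 = 12.
S3 applies: 12 − 2 = 10.
S4 applies: 10 + 2 = 12.
S5 applies (level before this adjustment is 12 ≥ 9, so +5): 12 + 5 = 17.
S6 applies: 17 − 2 = 15.
Final offense level: 15.
Criminal history: 10 prior points → Category B (7-10).
Level 15 falls in the 13-17 band.
Grid: Level 13-17 × Category B = 49-54 months.

49-54 months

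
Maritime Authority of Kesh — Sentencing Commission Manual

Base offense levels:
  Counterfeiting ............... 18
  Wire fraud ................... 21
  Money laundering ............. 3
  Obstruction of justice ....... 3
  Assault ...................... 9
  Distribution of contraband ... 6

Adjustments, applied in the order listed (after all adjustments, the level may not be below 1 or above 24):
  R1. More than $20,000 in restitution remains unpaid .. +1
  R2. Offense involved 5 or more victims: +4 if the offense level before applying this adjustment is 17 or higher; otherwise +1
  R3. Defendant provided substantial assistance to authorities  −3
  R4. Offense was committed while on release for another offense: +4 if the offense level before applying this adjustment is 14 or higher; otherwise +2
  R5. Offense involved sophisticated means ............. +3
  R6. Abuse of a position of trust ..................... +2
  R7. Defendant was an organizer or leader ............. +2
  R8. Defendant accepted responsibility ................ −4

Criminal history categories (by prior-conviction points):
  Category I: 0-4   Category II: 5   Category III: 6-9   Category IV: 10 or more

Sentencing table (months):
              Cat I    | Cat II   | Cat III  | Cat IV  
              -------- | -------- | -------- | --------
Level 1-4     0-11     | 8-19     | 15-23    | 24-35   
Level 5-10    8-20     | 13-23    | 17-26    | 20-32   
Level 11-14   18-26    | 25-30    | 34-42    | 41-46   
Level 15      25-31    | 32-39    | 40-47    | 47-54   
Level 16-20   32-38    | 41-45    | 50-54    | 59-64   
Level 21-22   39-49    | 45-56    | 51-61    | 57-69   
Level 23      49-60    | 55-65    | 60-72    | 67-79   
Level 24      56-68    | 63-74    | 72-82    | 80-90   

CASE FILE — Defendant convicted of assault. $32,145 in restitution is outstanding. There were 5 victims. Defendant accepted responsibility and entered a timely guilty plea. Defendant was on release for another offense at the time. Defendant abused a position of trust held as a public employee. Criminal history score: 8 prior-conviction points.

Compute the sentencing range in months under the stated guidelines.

Base offense level for assault: 9.
R1 applies: 9 + 1 = 10.
R2 applies (level before this adjustment is 10 < 17, so +1): 10 + 1 = 11.
R3 does not apply.
R4 applies (level before this adjustment is 11 < 14, so +2): 11 + 2 = 13.
R5 does not apply.
R6 applies: 13 + 2 = 15.
R7 does not apply.
R8 applies: 15 − 4 = 11.
Final offense level: 11.
Criminal history: 8 prior points → Category III (6-9).
Level 11 falls in the 11-14 band.
Grid: Level 11-14 × Category III = 34-42 months.

34-42 months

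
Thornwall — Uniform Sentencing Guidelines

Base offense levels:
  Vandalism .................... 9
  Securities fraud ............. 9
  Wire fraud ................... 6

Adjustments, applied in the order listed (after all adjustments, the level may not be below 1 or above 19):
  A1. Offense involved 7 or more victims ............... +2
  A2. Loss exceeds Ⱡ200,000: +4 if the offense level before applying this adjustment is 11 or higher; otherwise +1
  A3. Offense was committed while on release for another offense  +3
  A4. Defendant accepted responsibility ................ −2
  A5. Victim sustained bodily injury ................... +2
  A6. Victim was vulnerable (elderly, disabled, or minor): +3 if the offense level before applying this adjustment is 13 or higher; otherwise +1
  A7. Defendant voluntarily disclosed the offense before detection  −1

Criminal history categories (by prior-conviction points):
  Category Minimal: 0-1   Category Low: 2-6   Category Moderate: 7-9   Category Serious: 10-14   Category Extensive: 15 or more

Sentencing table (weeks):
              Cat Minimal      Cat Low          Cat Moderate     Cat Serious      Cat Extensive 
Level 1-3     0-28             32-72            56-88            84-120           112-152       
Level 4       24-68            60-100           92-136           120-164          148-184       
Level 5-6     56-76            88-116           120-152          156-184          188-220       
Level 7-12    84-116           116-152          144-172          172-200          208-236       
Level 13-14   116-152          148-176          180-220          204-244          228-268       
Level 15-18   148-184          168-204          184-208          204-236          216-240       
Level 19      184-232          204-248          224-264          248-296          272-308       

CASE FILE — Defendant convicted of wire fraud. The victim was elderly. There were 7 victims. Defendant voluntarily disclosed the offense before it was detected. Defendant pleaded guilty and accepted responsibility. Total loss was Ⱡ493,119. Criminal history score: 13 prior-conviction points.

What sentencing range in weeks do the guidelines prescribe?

Base offense level for wire fraud: 6.
A1 applies: 6 + 2 = 8.
A2 applies (level before this adjustment is 8 < 11, so +1): 8 + 1 = 9.
A3 does not apply.
A4 applies: 9 − 2 = 7.
A6 applies (level before this adjustment is 7 < 13, so +1): 7 + 1 = 8.
A7 applies: 8 − 1 = 7.
Final offense level: 7.
Criminal history: 13 prior points → Category Serious (10-14).
Level 7 falls in the 7-12 band.
Grid: Level 7-12 × Category Serious = 172-200 weeks.

172-200 weeks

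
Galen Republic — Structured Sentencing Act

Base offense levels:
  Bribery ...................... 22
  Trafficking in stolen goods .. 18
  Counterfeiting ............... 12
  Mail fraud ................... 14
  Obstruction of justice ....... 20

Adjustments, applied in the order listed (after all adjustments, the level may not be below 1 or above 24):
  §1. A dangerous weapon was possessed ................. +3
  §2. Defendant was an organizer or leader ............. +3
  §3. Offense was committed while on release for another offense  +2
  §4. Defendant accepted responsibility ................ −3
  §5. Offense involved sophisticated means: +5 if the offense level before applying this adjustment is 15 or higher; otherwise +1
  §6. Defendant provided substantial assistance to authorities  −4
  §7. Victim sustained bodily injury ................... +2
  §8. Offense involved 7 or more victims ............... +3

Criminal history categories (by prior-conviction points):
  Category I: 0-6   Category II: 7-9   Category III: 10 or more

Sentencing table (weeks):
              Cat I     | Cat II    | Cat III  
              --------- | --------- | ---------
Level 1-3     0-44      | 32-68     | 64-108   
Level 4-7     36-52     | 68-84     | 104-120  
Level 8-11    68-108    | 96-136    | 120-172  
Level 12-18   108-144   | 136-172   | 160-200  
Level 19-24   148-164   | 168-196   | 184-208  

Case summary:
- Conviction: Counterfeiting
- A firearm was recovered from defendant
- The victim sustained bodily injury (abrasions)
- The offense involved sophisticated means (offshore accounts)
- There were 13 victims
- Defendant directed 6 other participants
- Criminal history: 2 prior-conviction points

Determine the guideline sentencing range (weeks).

148-164 weeks

Base offense level for counterfeiting: 12.
§1 applies: 12 + 3 = 15.
§2 applies: 15 + 3 = 18.
§3 does not apply.
§5 applies (level before this adjustment is 18 ≥ 15, so +5): 18 + 5 = 23.
§6 does not apply.
§7 applies: 23 + 2 = 25.
§8 applies: 25 + 3 = 28.
Level 28 exceeds the maximum of 24; capped at 24.
Final offense level: 24.
Criminal history: 2 prior points → Category I (0-6).
Level 24 falls in the 19-24 band.
Grid: Level 19-24 × Category I = 148-164 weeks.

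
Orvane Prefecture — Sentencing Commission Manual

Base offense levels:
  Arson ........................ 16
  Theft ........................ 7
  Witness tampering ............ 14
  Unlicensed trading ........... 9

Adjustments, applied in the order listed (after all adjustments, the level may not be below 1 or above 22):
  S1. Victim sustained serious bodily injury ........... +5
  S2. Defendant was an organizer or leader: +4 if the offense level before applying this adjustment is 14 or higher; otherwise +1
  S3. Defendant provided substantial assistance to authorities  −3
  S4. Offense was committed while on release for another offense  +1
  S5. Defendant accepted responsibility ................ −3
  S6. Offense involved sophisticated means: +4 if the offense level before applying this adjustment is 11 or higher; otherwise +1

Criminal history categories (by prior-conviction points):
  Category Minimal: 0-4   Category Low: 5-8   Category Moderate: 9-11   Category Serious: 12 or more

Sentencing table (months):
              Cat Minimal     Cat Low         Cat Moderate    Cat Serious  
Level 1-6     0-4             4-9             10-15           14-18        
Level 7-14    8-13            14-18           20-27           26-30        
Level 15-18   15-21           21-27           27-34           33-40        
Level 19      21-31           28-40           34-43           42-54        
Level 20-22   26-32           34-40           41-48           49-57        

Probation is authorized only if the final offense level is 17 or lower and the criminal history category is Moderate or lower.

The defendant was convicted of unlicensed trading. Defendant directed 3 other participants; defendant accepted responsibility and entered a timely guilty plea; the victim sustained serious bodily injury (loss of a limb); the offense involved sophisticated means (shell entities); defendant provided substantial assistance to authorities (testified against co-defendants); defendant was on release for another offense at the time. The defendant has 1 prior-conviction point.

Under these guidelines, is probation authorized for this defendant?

Base offense level for unlicensed trading: 9.
S1 applies: 9 + 5 = 14.
S2 applies (level before this adjustment is 14 ≥ 14, so +4): 14 + 4 = 18.
S3 applies: 18 − 3 = 15.
S4 applies: 15 + 1 = 16.
S5 applies: 16 − 3 = 13.
S6 applies (level before this adjustment is 13 ≥ 11, so +4): 13 + 4 = 17.
Final offense level: 17.
Criminal history: 1 prior point → Category Minimal (0-4).
Level 17 falls in the 15-18 band.
Grid: Level 15-18 × Category Minimal = 15-21 months.
Probation check: level 17 ≤ 17 and category Minimal ≤ Moderate → eligible.

Yes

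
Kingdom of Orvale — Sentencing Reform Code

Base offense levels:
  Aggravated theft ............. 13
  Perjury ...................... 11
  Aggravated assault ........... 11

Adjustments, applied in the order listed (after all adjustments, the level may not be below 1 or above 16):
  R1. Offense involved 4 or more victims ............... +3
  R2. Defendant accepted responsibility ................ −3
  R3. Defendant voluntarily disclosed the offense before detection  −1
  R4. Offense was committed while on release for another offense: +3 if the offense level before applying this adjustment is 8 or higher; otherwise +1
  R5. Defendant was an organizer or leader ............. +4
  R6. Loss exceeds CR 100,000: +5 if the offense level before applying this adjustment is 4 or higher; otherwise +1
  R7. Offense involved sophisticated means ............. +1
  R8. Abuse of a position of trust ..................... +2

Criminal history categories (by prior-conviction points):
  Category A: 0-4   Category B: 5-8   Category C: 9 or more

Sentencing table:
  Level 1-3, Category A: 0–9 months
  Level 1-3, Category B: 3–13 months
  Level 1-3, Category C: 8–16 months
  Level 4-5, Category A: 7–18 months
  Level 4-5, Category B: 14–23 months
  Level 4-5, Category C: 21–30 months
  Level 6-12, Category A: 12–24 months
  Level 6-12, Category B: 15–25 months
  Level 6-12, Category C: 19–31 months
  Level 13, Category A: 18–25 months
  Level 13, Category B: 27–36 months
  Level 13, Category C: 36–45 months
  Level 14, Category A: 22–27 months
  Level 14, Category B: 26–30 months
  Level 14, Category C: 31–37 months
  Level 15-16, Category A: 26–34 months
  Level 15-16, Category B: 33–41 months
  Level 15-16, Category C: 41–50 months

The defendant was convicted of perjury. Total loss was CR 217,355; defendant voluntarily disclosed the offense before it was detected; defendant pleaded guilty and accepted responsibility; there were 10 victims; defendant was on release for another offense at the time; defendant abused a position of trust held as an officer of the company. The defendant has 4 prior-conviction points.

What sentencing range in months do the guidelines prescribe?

Base offense level for perjury: 11.
R1 applies: 11 + 3 = 14.
R2 applies: 14 − 3 = 11.
R3 applies: 11 − 1 = 10.
R4 applies (level before this adjustment is 10 ≥ 8, so +3): 10 + 3 = 13.
R5 does not apply.
R6 applies (level before this adjustment is 13 ≥ 4, so +5): 13 + 5 = 18.
R7 does not apply.
R8 applies: 18 + 2 = 20.
Level 20 exceeds the maximum of 16; capped at 16.
Final offense level: 16.
Criminal history: 4 prior points → Category A (0-4).
Level 16 falls in the 15-16 band.
Grid: Level 15-16 × Category A = 26-34 months.

26-34 months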